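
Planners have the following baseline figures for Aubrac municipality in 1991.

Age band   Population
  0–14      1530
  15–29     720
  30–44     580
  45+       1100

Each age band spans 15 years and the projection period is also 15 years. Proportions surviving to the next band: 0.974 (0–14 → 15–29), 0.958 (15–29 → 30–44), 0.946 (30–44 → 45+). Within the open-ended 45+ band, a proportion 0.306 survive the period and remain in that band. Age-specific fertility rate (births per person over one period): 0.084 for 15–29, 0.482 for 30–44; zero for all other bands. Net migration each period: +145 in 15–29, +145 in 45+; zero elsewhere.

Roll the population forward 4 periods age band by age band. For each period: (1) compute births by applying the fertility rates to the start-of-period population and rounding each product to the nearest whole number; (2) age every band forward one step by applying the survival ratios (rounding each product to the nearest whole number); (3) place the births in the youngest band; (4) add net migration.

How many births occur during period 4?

271

(Bands numbered youngest = 1 to oldest = 4.)
— Period 1 —
Births: 720 * 0.084 = 60 ; 580 * 0.482 = 280 → total 340
Band 2: 1530 * 0.974 = 1490
Band 3: 720 * 0.958 = 690
Band 4: 580 * 0.946 + 1100 * 0.306 = 549 + 337 = 886
Net migration: Band 2 + 145 → 1635; Band 4 + 145 → 1031
Population now: 0–14=340, 15–29=1635, 30–44=690, 45+=1031
— Period 2 —
Births: 1635 * 0.084 = 137 ; 690 * 0.482 = 333 → total 470
Band 2: 340 * 0.974 = 331
Band 3: 1635 * 0.958 = 1566
Band 4: 690 * 0.946 + 1031 * 0.306 = 653 + 315 = 968
Net migration: Band 2 + 145 → 476; Band 4 + 145 → 1113
Population now: 0–14=470, 15–29=476, 30–44=1566, 45+=1113
— Period 3 —
Births: 476 * 0.084 = 40 ; 1566 * 0.482 = 755 → total 795
Band 2: 470 * 0.974 = 458
Band 3: 476 * 0.958 = 456
Band 4: 1566 * 0.946 + 1113 * 0.306 = 1481 + 341 = 1822
Net migration: Band 2 + 145 → 603; Band 4 + 145 → 1967
Population now: 0–14=795, 15–29=603, 30–44=456, 45+=1967
— Period 4 —
Births: 603 * 0.084 = 51 ; 456 * 0.482 = 220 → total 271
Band 2: 795 * 0.974 = 774
Band 3: 603 * 0.958 = 578
Band 4: 456 * 0.946 + 1967 * 0.306 = 431 + 602 = 1033
Net migration: Band 2 + 145 → 919; Band 4 + 145 → 1178
Population now: 0–14=271, 15–29=919, 30–44=578, 45+=1178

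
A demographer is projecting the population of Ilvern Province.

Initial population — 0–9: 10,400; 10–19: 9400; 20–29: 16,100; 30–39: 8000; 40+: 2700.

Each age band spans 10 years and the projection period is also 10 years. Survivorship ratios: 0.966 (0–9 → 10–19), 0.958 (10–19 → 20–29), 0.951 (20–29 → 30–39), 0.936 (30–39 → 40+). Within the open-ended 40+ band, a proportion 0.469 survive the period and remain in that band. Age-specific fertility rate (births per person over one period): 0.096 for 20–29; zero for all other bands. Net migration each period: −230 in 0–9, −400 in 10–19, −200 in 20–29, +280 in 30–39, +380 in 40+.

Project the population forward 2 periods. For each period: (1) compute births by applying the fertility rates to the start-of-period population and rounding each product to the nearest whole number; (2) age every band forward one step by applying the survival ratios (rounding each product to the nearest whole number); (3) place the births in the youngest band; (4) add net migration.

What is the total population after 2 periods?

38438

Call the bands 1 to 5, youngest first.
Period 1:
Births: 16100 * 0.096 = 1546
Band 2: 10400 * 0.966 = 10046
Band 3: 9400 * 0.958 = 9005
Band 4: 16100 * 0.951 = 15311
Band 5: 8000 * 0.936 + 2700 * 0.469 = 7488 + 1266 = 8754
Net migration: Band 1 − 230 → 1316; Band 2 − 400 → 9646; Band 3 − 200 → 8805; Band 4 + 280 → 15591; Band 5 + 380 → 9134
Giving 1316 / 9646 / 8805 / 15591 / 9134.
Period 2:
Births: 8805 * 0.096 = 845
Band 2: 1316 * 0.966 = 1271
Band 3: 9646 * 0.958 = 9241
Band 4: 8805 * 0.951 = 8374
Band 5: 15591 * 0.936 + 9134 * 0.469 = 14593 + 4284 = 18877
Net migration: Band 1 − 230 → 615; Band 2 − 400 → 871; Band 3 − 200 → 9041; Band 4 + 280 → 8654; Band 5 + 380 → 19257
Giving 615 / 871 / 9041 / 8654 / 19257.
Total after period 2: 615 + 871 + 9041 + 8654 + 19257 = 38438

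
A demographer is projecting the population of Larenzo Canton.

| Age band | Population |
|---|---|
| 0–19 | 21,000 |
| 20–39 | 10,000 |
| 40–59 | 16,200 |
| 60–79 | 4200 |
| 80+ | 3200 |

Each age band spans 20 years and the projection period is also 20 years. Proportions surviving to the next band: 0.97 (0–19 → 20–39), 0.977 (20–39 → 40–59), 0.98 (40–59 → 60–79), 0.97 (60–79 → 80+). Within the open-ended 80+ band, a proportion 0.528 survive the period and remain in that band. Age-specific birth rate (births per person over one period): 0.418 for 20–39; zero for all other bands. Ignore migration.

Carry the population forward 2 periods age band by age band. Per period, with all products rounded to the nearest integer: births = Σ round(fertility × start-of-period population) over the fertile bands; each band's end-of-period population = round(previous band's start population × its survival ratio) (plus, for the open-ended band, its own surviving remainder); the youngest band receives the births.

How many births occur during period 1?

— Period 1 —
Births: 10000 * 0.418 = 4180
20–39: 21000 * 0.97 = 20370
40–59: 10000 * 0.977 = 9770
60–79: 16200 * 0.98 = 15876
80+: 4200 * 0.97 + 3200 * 0.528 = 4074 + 1690 = 5764
→ [4180, 20370, 9770, 15876, 5764]

4180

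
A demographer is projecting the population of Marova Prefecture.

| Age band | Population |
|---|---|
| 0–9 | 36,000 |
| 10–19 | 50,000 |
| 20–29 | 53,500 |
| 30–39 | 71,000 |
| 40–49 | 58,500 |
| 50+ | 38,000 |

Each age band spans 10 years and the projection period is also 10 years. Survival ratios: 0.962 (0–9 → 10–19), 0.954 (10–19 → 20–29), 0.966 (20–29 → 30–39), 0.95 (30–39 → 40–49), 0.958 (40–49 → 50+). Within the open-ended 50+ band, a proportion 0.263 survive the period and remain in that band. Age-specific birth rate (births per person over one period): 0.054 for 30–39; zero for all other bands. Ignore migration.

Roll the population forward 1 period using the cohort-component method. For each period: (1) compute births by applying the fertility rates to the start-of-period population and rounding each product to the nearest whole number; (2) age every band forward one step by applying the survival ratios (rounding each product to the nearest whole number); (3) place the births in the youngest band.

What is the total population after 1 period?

271334

(Bands numbered youngest = 1 to oldest = 6.)
— Period 1 —
Births: 71000 * 0.054 = 3834
Band 2: 36000 * 0.962 = 34632
Band 3: 50000 * 0.954 = 47700
Band 4: 53500 * 0.966 = 51681
Band 5: 71000 * 0.95 = 67450
Band 6: 58500 * 0.958 + 38000 * 0.263 = 56043 + 9994 = 66037
Giving 3834 / 34632 / 47700 / 51681 / 67450 / 66037.
Total after period 1: 3834 + 34632 + 47700 + 51681 + 67450 + 66037 = 271334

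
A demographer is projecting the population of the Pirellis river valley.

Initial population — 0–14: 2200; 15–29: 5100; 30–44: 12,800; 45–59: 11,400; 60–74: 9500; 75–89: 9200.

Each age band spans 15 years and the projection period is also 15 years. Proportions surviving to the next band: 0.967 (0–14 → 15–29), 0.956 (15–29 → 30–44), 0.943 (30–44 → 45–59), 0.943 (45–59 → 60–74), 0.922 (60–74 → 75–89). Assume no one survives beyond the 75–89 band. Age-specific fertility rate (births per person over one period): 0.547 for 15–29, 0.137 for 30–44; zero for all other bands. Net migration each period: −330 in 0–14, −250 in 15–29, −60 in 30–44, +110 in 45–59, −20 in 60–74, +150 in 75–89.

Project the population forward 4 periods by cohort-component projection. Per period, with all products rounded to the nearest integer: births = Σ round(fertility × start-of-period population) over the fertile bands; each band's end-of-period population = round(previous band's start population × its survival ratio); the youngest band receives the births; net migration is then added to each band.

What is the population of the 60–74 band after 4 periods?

1626

Numbering the groups 1..6 from youngest to oldest:
After projecting period 1:
Births: 5100 × 0.547 = 2790 ; 12800 × 0.137 = 1754 → total 4544
Group 2: 2200 × 0.967 = 2127
Group 3: 5100 × 0.956 = 4876
Group 4: 12800 × 0.943 = 12070
Group 5: 11400 × 0.943 = 10750
Group 6: 9500 × 0.922 = 8759
Net migration: Group 1 − 330 → 4214; Group 2 − 250 → 1877; Group 3 − 60 → 4816; Group 4 + 110 → 12180; Group 5 − 20 → 10730; Group 6 + 150 → 8909
Giving 4214 / 1877 / 4816 / 12180 / 10730 / 8909.
After projecting period 2:
Births: 1877 × 0.547 = 1027 ; 4816 × 0.137 = 660 → total 1687
Group 2: 4214 × 0.967 = 4075
Group 3: 1877 × 0.956 = 1794
Group 4: 4816 × 0.943 = 4541
Group 5: 12180 × 0.943 = 11486
Group 6: 10730 × 0.922 = 9893
Net migration: Group 1 − 330 → 1357; Group 2 − 250 → 3825; Group 3 − 60 → 1734; Group 4 + 110 → 4651; Group 5 − 20 → 11466; Group 6 + 150 → 10043
Giving 1357 / 3825 / 1734 / 4651 / 11466 / 10043.
After projecting period 3:
Births: 3825 × 0.547 = 2092 ; 1734 × 0.137 = 238 → total 2330
Group 2: 1357 × 0.967 = 1312
Group 3: 3825 × 0.956 = 3657
Group 4: 1734 × 0.943 = 1635
Group 5: 4651 × 0.943 = 4386
Group 6: 11466 × 0.922 = 10572
Net migration: Group 1 − 330 → 2000; Group 2 − 250 → 1062; Group 3 − 60 → 3597; Group 4 + 110 → 1745; Group 5 − 20 → 4366; Group 6 + 150 → 10722
Giving 2000 / 1062 / 3597 / 1745 / 4366 / 10722.
After projecting period 4:
Births: 1062 × 0.547 = 581 ; 3597 × 0.137 = 493 → total 1074
Group 2: 2000 × 0.967 = 1934
Group 3: 1062 × 0.956 = 1015
Group 4: 3597 × 0.943 = 3392
Group 5: 1745 × 0.943 = 1646
Group 6: 4366 × 0.922 = 4025
Net migration: Group 1 − 330 → 744; Group 2 − 250 → 1684; Group 3 − 60 → 955; Group 4 + 110 → 3502; Group 5 − 20 → 1626; Group 6 + 150 → 4175
Giving 744 / 1684 / 955 / 3502 / 1626 / 4175.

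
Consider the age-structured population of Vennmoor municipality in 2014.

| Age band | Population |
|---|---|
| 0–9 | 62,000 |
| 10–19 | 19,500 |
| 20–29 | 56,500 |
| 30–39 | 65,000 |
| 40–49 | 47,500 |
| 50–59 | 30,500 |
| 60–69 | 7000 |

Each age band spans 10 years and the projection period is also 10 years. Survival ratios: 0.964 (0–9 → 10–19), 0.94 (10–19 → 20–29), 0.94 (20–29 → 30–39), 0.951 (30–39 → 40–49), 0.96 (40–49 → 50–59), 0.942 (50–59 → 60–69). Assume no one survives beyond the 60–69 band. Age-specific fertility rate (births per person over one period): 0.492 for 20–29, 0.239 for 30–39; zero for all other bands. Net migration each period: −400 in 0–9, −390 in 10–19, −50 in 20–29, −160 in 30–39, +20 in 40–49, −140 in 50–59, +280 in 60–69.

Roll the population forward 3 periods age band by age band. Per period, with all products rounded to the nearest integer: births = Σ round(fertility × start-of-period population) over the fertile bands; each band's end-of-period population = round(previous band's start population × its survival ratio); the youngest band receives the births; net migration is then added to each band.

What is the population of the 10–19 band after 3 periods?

(Bands numbered youngest = 1 to oldest = 7.)
After projecting period 1:
Births: 56500 × 0.492 = 27798 ; 65000 × 0.239 = 15535 → 43333
Band 2: 62000 × 0.964 = 59768
Band 3: 19500 × 0.94 = 18330
Band 4: 56500 × 0.94 = 53110
Band 5: 65000 × 0.951 = 61815
Band 6: 47500 × 0.96 = 45600
Band 7: 30500 × 0.942 = 28731
Net migration: Band 1 − 400 → 42933; Band 2 − 390 → 59378; Band 3 − 50 → 18280; Band 4 − 160 → 52950; Band 5 + 20 → 61835; Band 6 − 140 → 45460; Band 7 + 280 → 29011
End of period: [42933, 59378, 18280, 52950, 61835, 45460, 29011]
After projecting period 2:
Births: 18280 × 0.492 = 8994 ; 52950 × 0.239 = 12655 → 21649
Band 2: 42933 × 0.964 = 41387
Band 3: 59378 × 0.94 = 55815
Band 4: 18280 × 0.94 = 17183
Band 5: 52950 × 0.951 = 50355
Band 6: 61835 × 0.96 = 59362
Band 7: 45460 × 0.942 = 42823
Net migration: Band 1 − 400 → 21249; Band 2 − 390 → 40997; Band 3 − 50 → 55765; Band 4 − 160 → 17023; Band 5 + 20 → 50375; Band 6 − 140 → 59222; Band 7 + 280 → 43103
End of period: [21249, 40997, 55765, 17023, 50375, 59222, 43103]
After projecting period 3:
Births: 55765 × 0.492 = 27436 ; 17023 × 0.239 = 4068 → 31504
Band 2: 21249 × 0.964 = 20484
Band 3: 40997 × 0.94 = 38537
Band 4: 55765 × 0.94 = 52419
Band 5: 17023 × 0.951 = 16189
Band 6: 50375 × 0.96 = 48360
Band 7: 59222 × 0.942 = 55787
Net migration: Band 1 − 400 → 31104; Band 2 − 390 → 20094; Band 3 − 50 → 38487; Band 4 − 160 → 52259; Band 5 + 20 → 16209; Band 6 − 140 → 48220; Band 7 + 280 → 56067
End of period: [31104, 20094, 38487, 52259, 16209, 48220, 56067]

20094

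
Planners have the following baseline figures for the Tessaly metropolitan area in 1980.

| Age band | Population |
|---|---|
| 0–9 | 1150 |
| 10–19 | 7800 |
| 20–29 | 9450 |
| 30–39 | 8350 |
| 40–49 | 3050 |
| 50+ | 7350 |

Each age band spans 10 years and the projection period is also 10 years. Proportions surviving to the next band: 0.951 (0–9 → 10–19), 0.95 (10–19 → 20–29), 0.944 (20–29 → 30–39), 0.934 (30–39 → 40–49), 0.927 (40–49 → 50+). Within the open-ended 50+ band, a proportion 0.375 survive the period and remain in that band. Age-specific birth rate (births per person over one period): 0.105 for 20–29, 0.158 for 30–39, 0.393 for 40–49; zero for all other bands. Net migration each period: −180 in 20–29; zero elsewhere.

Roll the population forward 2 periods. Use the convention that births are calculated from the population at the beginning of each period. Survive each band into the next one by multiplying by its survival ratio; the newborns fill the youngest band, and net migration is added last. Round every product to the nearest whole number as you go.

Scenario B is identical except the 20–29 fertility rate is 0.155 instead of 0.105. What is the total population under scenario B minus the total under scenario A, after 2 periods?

812

Period 1.
Births: 9450 * 0.105 = 992  |  8350 * 0.158 = 1319  |  3050 * 0.393 = 1199 → 3510
10–19: 1150 * 0.951 = 1094
20–29: 7800 * 0.95 = 7410
30–39: 9450 * 0.944 = 8921
40–49: 8350 * 0.934 = 7799
50+: 3050 * 0.927 + 7350 * 0.375 = 2827 + 2756 = 5583
Net migration: 20–29 − 180 → 7230
End of period: [3510, 1094, 7230, 8921, 7799, 5583]
Period 2.
Births: 7230 * 0.105 = 759  |  8921 * 0.158 = 1410  |  7799 * 0.393 = 3065 → 5234
10–19: 3510 * 0.951 = 3338
20–29: 1094 * 0.95 = 1039
30–39: 7230 * 0.944 = 6825
40–49: 8921 * 0.934 = 8332
50+: 7799 * 0.927 + 5583 * 0.375 = 7230 + 2094 = 9324
Net migration: 20–29 − 180 → 859
End of period: [5234, 3338, 859, 6825, 8332, 9324]
Scenario A total after 2 periods: 33912
Scenario B projection —
Period 1.
Births: 9450 * 0.155 = 1465  |  8350 * 0.158 = 1319  |  3050 * 0.393 = 1199 → 3983
10–19: 1150 * 0.951 = 1094
20–29: 7800 * 0.95 = 7410
30–39: 9450 * 0.944 = 8921
40–49: 8350 * 0.934 = 7799
50+: 3050 * 0.927 + 7350 * 0.375 = 2827 + 2756 = 5583
Net migration: 20–29 − 180 → 7230
End of period: [3983, 1094, 7230, 8921, 7799, 5583]
Period 2.
Births: 7230 * 0.155 = 1121  |  8921 * 0.158 = 1410  |  7799 * 0.393 = 3065 → 5596
10–19: 3983 * 0.951 = 3788
20–29: 1094 * 0.95 = 1039
30–39: 7230 * 0.944 = 6825
40–49: 8921 * 0.934 = 8332
50+: 7799 * 0.927 + 5583 * 0.375 = 7230 + 2094 = 9324
Net migration: 20–29 − 180 → 859
End of period: [5596, 3788, 859, 6825, 8332, 9324]
Scenario B total after 2 periods: 34724
Difference B − A = 34724 − 33912 = 812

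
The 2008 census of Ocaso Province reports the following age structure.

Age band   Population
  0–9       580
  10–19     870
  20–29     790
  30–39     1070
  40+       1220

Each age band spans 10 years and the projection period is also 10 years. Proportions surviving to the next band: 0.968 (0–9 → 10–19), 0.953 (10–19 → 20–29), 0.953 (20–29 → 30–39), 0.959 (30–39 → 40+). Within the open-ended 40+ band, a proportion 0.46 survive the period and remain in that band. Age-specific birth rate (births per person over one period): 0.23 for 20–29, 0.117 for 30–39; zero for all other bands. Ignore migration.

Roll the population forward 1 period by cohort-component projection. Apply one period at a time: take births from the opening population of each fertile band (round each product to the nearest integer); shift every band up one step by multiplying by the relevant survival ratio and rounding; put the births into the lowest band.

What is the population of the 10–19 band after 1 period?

(Bands numbered youngest = 1 to oldest = 5.)
Period 1.
Births: 790 * 0.23 = 182  |  1070 * 0.117 = 125 ⇒ total 307
Band 2: 580 * 0.968 = 561
Band 3: 870 * 0.953 = 829
Band 4: 790 * 0.953 = 753
Band 5: 1070 * 0.959 + 1220 * 0.46 = 1026 + 561 = 1587
Giving 307 / 561 / 829 / 753 / 1587.

561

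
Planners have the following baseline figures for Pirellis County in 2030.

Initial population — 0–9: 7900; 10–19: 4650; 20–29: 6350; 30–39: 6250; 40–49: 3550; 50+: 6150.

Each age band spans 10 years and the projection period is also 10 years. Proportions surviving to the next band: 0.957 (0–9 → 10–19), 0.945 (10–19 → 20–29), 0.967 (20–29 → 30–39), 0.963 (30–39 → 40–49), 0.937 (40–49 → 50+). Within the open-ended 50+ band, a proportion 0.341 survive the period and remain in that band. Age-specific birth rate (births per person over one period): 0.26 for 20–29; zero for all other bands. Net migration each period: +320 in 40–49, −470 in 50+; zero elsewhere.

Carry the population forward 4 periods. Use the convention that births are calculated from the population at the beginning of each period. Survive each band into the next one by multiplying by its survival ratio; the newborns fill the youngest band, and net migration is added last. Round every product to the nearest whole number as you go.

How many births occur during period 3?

1857

(Groups numbered youngest = 1 to oldest = 6.)
[period 1]
Births: 6350 × 0.26 = 1651
Group 2: 7900 × 0.957 = 7560
Group 3: 4650 × 0.945 = 4394
Group 4: 6350 × 0.967 = 6140
Group 5: 6250 × 0.963 = 6019
Group 6: 3550 × 0.937 + 6150 × 0.341 = 3326 + 2097 = 5423
Net migration: Group 5 + 320 → 6339; Group 6 − 470 → 4953
Giving 1651 / 7560 / 4394 / 6140 / 6339 / 4953.
[period 2]
Births: 4394 × 0.26 = 1142
Group 2: 1651 × 0.957 = 1580
Group 3: 7560 × 0.945 = 7144
Group 4: 4394 × 0.967 = 4249
Group 5: 6140 × 0.963 = 5913
Group 6: 6339 × 0.937 + 4953 × 0.341 = 5940 + 1689 = 7629
Net migration: Group 5 + 320 → 6233; Group 6 − 470 → 7159
Giving 1142 / 1580 / 7144 / 4249 / 6233 / 7159.
[period 3]
Births: 7144 × 0.26 = 1857
Group 2: 1142 × 0.957 = 1093
Group 3: 1580 × 0.945 = 1493
Group 4: 7144 × 0.967 = 6908
Group 5: 4249 × 0.963 = 4092
Group 6: 6233 × 0.937 + 7159 × 0.341 = 5840 + 2441 = 8281
Net migration: Group 5 + 320 → 4412; Group 6 − 470 → 7811
Giving 1857 / 1093 / 1493 / 6908 / 4412 / 7811.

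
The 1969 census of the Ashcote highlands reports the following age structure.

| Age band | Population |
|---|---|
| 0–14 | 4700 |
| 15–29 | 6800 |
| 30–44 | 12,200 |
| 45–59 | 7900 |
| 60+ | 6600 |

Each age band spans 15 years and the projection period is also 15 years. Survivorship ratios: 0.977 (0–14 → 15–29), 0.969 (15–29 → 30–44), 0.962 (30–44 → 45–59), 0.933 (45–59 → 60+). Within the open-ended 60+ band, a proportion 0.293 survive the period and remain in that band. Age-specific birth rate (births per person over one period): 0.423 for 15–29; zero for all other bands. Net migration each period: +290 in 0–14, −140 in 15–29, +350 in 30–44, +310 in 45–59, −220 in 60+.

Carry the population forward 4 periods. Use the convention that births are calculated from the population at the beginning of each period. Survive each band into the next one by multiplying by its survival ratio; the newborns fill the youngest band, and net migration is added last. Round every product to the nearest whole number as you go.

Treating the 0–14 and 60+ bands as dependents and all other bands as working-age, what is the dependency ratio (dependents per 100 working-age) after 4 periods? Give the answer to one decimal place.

119.5

Period 1:
Births: 6800 × 0.423 = 2876
15–29: 4700 × 0.977 = 4592
30–44: 6800 × 0.969 = 6589
45–59: 12200 × 0.962 = 11736
60+: 7900 × 0.933 + 6600 × 0.293 = 7371 + 1934 = 9305
Net migration: 0–14 + 290 → 3166; 15–29 − 140 → 4452; 30–44 + 350 → 6939; 45–59 + 310 → 12046; 60+ − 220 → 9085
Population now: 0–14=3166, 15–29=4452, 30–44=6939, 45–59=12046, 60+=9085
Period 2:
Births: 4452 × 0.423 = 1883
15–29: 3166 × 0.977 = 3093
30–44: 4452 × 0.969 = 4314
45–59: 6939 × 0.962 = 6675
60+: 12046 × 0.933 + 9085 × 0.293 = 11239 + 2662 = 13901
Net migration: 0–14 + 290 → 2173; 15–29 − 140 → 2953; 30–44 + 350 → 4664; 45–59 + 310 → 6985; 60+ − 220 → 13681
Population now: 0–14=2173, 15–29=2953, 30–44=4664, 45–59=6985, 60+=13681
Period 3:
Births: 2953 × 0.423 = 1249
15–29: 2173 × 0.977 = 2123
30–44: 2953 × 0.969 = 2861
45–59: 4664 × 0.962 = 4487
60+: 6985 × 0.933 + 13681 × 0.293 = 6517 + 4009 = 10526
Net migration: 0–14 + 290 → 1539; 15–29 − 140 → 1983; 30–44 + 350 → 3211; 45–59 + 310 → 4797; 60+ − 220 → 10306
Population now: 0–14=1539, 15–29=1983, 30–44=3211, 45–59=4797, 60+=10306
Period 4:
Births: 1983 × 0.423 = 839
15–29: 1539 × 0.977 = 1504
30–44: 1983 × 0.969 = 1922
45–59: 3211 × 0.962 = 3089
60+: 4797 × 0.933 + 10306 × 0.293 = 4476 + 3020 = 7496
Net migration: 0–14 + 290 → 1129; 15–29 − 140 → 1364; 30–44 + 350 → 2272; 45–59 + 310 → 3399; 60+ − 220 → 7276
Population now: 0–14=1129, 15–29=1364, 30–44=2272, 45–59=3399, 60+=7276
Dependents (band 0–14 + band 60+) = 1129 + 7276 = 8405; working-age = 7035; ratio = 8405/7035 × 100 = 119.5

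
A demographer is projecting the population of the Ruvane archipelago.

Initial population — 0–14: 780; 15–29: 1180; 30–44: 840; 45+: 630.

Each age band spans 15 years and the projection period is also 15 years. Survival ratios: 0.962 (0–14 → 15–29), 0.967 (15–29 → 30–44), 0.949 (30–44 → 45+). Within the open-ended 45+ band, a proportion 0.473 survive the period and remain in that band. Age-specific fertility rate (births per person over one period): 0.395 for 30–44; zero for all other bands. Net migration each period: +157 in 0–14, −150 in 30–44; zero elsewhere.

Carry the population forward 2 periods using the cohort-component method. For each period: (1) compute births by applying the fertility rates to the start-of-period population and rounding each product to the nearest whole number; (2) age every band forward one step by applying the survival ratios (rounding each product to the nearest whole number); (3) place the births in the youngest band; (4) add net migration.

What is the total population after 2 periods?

3051

Period 1.
Births: 840 × 0.395 = 332
15–29: 780 × 0.962 = 750
30–44: 1180 × 0.967 = 1141
45+: 840 × 0.949 + 630 × 0.473 = 797 + 298 = 1095
Net migration: 0–14 + 157 → 489; 30–44 − 150 → 991
Giving 489 / 750 / 991 / 1095.
Period 2.
Births: 991 × 0.395 = 391
15–29: 489 × 0.962 = 470
30–44: 750 × 0.967 = 725
45+: 991 × 0.949 + 1095 × 0.473 = 940 + 518 = 1458
Net migration: 0–14 + 157 → 548; 30–44 − 150 → 575
Giving 548 / 470 / 575 / 1458.
Total after period 2: 548 + 470 + 575 + 1458 = 3051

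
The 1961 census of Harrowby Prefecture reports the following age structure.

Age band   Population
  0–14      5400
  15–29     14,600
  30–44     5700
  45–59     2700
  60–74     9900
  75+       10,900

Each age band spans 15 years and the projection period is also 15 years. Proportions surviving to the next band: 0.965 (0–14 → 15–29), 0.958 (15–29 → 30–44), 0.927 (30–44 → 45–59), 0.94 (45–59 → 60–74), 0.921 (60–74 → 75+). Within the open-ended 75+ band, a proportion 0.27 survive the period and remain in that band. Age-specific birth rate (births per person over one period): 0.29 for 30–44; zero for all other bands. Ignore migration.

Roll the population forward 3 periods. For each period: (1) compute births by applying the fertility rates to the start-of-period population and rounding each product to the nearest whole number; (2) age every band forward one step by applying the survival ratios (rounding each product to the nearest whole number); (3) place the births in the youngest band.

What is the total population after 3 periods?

29791

Period 1:
Births: 5700 * 0.29 = 1653
15–29: 5400 * 0.965 = 5211
30–44: 14600 * 0.958 = 13987
45–59: 5700 * 0.927 = 5284
60–74: 2700 * 0.94 = 2538
75+: 9900 * 0.921 + 10900 * 0.27 = 9118 + 2943 = 12061
End of period: [1653, 5211, 13987, 5284, 2538, 12061]
Period 2:
Births: 13987 * 0.29 = 4056
15–29: 1653 * 0.965 = 1595
30–44: 5211 * 0.958 = 4992
45–59: 13987 * 0.927 = 12966
60–74: 5284 * 0.94 = 4967
75+: 2538 * 0.921 + 12061 * 0.27 = 2337 + 3256 = 5593
End of period: [4056, 1595, 4992, 12966, 4967, 5593]
Period 3:
Births: 4992 * 0.29 = 1448
15–29: 4056 * 0.965 = 3914
30–44: 1595 * 0.958 = 1528
45–59: 4992 * 0.927 = 4628
60–74: 12966 * 0.94 = 12188
75+: 4967 * 0.921 + 5593 * 0.27 = 4575 + 1510 = 6085
End of period: [1448, 3914, 1528, 4628, 12188, 6085]
Total after period 3: 1448 + 3914 + 1528 + 4628 + 12188 + 6085 = 29791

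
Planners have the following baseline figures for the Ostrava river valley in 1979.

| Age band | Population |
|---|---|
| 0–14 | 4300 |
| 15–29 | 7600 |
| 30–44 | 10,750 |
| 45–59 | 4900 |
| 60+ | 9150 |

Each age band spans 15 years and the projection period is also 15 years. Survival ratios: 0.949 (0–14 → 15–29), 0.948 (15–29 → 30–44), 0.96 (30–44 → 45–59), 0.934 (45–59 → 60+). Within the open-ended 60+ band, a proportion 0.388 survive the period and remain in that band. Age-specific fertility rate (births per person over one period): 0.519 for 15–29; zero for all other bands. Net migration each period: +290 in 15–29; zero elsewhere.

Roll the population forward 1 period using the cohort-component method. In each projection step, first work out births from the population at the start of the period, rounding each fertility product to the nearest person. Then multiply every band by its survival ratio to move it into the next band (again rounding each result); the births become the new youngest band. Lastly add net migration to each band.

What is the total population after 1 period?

33967

After projecting period 1:
Births: 7600 × 0.519 = 3944
15–29: 4300 × 0.949 = 4081
30–44: 7600 × 0.948 = 7205
45–59: 10750 × 0.96 = 10320
60+: 4900 × 0.934 + 9150 × 0.388 = 4577 + 3550 = 8127
Net migration: 15–29 + 290 → 4371
Population now: 0–14=3944, 15–29=4371, 30–44=7205, 45–59=10320, 60+=8127
Total after period 1: 3944 + 4371 + 7205 + 10320 + 8127 = 33967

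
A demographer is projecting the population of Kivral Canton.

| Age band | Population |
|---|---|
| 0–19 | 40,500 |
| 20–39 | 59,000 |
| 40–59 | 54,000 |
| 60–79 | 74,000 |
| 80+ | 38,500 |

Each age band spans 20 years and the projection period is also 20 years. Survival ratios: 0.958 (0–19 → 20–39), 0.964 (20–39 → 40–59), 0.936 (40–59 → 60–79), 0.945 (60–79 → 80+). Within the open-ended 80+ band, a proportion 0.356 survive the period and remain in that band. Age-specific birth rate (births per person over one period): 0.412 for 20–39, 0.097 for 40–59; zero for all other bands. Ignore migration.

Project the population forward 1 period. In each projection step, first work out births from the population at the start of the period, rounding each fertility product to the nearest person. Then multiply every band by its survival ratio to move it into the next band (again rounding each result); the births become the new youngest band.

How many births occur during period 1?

[period 1]
Births: 59000 * 0.412 = 24308 ; 54000 * 0.097 = 5238 ⇒ total 29546
20–39: 40500 * 0.958 = 38799
40–59: 59000 * 0.964 = 56876
60–79: 54000 * 0.936 = 50544
80+: 74000 * 0.945 + 38500 * 0.356 = 69930 + 13706 = 83636
→ [29546, 38799, 56876, 50544, 83636]

29546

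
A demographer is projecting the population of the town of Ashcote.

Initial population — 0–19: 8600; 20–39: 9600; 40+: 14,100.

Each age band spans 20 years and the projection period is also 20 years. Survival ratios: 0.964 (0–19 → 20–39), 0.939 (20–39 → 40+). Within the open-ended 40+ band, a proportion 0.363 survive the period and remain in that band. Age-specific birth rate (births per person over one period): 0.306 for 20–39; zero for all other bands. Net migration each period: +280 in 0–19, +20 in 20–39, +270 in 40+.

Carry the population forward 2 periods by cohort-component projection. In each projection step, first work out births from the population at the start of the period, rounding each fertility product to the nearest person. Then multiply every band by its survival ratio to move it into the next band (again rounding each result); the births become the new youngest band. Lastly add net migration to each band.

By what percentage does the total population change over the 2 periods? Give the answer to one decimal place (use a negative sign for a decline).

-40.4

— Period 1 —
Births: 9600 × 0.306 = 2938
20–39: 8600 × 0.964 = 8290
40+: 9600 × 0.939 + 14100 × 0.363 = 9014 + 5118 = 14132
Net migration: 0–19 + 280 → 3218; 20–39 + 20 → 8310; 40+ + 270 → 14402
→ [3218, 8310, 14402]
— Period 2 —
Births: 8310 × 0.306 = 2543
20–39: 3218 × 0.964 = 3102
40+: 8310 × 0.939 + 14402 × 0.363 = 7803 + 5228 = 13031
Net migration: 0–19 + 280 → 2823; 20–39 + 20 → 3122; 40+ + 270 → 13301
→ [2823, 3122, 13301]
Total: 32300 → 19246; change = -13054; percentage change = -40.4%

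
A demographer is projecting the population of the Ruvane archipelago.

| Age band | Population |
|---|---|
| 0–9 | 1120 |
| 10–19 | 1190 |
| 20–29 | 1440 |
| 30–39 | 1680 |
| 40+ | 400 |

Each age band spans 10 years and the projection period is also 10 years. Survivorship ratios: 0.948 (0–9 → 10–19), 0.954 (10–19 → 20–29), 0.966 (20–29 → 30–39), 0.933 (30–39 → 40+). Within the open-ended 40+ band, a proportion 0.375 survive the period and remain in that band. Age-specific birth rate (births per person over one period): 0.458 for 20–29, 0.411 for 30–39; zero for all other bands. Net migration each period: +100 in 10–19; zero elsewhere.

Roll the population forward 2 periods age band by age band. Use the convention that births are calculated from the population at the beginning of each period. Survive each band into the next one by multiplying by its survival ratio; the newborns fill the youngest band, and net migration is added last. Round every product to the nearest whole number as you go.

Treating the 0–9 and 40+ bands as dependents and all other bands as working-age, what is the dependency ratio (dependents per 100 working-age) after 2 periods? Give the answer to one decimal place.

84.6

Let band 1 be 0–9 through band 5 = 40+.
Period 1.
Births: 1440 * 0.458 = 660, 1680 * 0.411 = 690 → total 1350
Band 2: 1120 * 0.948 = 1062
Band 3: 1190 * 0.954 = 1135
Band 4: 1440 * 0.966 = 1391
Band 5: 1680 * 0.933 + 400 * 0.375 = 1567 + 150 = 1717
Net migration: Band 2 + 100 → 1162
Giving 1350 / 1162 / 1135 / 1391 / 1717.
Period 2.
Births: 1135 * 0.458 = 520, 1391 * 0.411 = 572 → total 1092
Band 2: 1350 * 0.948 = 1280
Band 3: 1162 * 0.954 = 1109
Band 4: 1135 * 0.966 = 1096
Band 5: 1391 * 0.933 + 1717 * 0.375 = 1298 + 644 = 1942
Net migration: Band 2 + 100 → 1380
Giving 1092 / 1380 / 1109 / 1096 / 1942.
Dependents (band 0–9 + band 40+) = 1092 + 1942 = 3034; working-age = 3585; ratio = 3034/3585 × 100 = 84.6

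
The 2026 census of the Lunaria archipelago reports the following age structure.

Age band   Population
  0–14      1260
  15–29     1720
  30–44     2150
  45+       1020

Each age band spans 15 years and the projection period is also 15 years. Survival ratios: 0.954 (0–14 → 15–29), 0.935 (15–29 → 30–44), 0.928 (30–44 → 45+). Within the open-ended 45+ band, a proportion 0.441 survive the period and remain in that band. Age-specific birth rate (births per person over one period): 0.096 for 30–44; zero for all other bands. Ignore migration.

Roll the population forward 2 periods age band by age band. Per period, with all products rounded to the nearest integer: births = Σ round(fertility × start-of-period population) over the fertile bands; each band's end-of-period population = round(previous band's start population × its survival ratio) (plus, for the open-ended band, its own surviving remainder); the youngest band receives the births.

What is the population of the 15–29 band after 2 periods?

Period 1.
Births: 2150 × 0.096 = 206
15–29: 1260 × 0.954 = 1202
30–44: 1720 × 0.935 = 1608
45+: 2150 × 0.928 + 1020 × 0.441 = 1995 + 450 = 2445
Giving 206 / 1202 / 1608 / 2445.
Period 2.
Births: 1608 × 0.096 = 154
15–29: 206 × 0.954 = 197
30–44: 1202 × 0.935 = 1124
45+: 1608 × 0.928 + 2445 × 0.441 = 1492 + 1078 = 2570
Giving 154 / 197 / 1124 / 2570.

197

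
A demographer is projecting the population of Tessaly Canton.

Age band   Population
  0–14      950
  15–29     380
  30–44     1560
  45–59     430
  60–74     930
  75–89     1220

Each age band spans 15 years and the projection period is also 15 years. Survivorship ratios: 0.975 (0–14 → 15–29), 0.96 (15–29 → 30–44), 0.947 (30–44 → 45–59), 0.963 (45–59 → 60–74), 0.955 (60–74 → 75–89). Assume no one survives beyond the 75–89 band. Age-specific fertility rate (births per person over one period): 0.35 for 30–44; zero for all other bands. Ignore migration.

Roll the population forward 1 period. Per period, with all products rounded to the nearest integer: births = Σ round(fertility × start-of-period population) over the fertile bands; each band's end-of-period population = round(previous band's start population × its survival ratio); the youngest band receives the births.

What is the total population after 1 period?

(Groups numbered youngest = 1 to oldest = 6.)
Period 1.
Births: 1560 × 0.35 = 546
Group 2: 950 × 0.975 = 926
Group 3: 380 × 0.96 = 365
Group 4: 1560 × 0.947 = 1477
Group 5: 430 × 0.963 = 414
Group 6: 930 × 0.955 = 888
Giving 546 / 926 / 365 / 1477 / 414 / 888.
Total after period 1: 546 + 926 + 365 + 1477 + 414 + 888 = 4616

4616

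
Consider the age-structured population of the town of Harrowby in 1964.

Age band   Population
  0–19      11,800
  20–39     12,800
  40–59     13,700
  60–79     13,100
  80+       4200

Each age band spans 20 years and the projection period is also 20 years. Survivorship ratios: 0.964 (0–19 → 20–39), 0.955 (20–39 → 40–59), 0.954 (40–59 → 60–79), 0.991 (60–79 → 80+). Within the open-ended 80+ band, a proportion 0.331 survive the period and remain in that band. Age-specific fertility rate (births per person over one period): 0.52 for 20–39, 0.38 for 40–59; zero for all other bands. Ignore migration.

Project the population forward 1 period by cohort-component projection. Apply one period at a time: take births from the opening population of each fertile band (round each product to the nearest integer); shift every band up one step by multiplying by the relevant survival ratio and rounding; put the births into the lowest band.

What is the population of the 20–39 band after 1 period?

Numbering the groups 1..5 from youngest to oldest:
Period 1:
Births: 12800 * 0.52 = 6656 ; 13700 * 0.38 = 5206 — total 11862
Group 2: 11800 * 0.964 = 11375
Group 3: 12800 * 0.955 = 12224
Group 4: 13700 * 0.954 = 13070
Group 5: 13100 * 0.991 + 4200 * 0.331 = 12982 + 1390 = 14372
Giving 11862 / 11375 / 12224 / 13070 / 14372.

11375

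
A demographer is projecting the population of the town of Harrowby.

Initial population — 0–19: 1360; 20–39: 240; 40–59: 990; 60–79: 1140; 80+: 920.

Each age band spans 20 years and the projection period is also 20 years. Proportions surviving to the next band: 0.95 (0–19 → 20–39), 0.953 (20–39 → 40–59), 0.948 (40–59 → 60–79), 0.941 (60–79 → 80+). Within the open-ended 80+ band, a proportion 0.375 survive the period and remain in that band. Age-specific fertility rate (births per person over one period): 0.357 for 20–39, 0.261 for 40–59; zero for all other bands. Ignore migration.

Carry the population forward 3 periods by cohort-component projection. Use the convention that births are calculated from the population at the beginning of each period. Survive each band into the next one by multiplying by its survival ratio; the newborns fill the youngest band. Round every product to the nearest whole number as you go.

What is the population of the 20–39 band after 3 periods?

Numbering the bands 1..5 from youngest to oldest:
[period 1]
Births: 240 * 0.357 = 86 ; 990 * 0.261 = 258 → total 344
Band 2: 1360 * 0.95 = 1292
Band 3: 240 * 0.953 = 229
Band 4: 990 * 0.948 = 939
Band 5: 1140 * 0.941 + 920 * 0.375 = 1073 + 345 = 1418
→ [344, 1292, 229, 939, 1418]
[period 2]
Births: 1292 * 0.357 = 461 ; 229 * 0.261 = 60 → total 521
Band 2: 344 * 0.95 = 327
Band 3: 1292 * 0.953 = 1231
Band 4: 229 * 0.948 = 217
Band 5: 939 * 0.941 + 1418 * 0.375 = 884 + 532 = 1416
→ [521, 327, 1231, 217, 1416]
[period 3]
Births: 327 * 0.357 = 117 ; 1231 * 0.261 = 321 → total 438
Band 2: 521 * 0.95 = 495
Band 3: 327 * 0.953 = 312
Band 4: 1231 * 0.948 = 1167
Band 5: 217 * 0.941 + 1416 * 0.375 = 204 + 531 = 735
→ [438, 495, 312, 1167, 735]

495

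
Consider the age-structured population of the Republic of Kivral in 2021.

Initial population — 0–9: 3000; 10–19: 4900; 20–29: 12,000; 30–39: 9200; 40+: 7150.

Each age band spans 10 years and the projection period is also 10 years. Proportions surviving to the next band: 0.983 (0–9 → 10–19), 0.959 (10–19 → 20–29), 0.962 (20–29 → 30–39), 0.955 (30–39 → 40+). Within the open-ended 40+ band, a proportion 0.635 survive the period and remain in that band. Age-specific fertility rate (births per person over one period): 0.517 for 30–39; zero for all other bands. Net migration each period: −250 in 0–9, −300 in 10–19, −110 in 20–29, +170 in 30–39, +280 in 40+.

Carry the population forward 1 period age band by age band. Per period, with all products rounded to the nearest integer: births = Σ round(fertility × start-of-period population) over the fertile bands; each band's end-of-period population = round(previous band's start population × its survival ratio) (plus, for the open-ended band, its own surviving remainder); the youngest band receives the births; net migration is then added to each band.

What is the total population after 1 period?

37064

Let group 1 be 0–9 through group 5 = 40+.
After projecting period 1:
Births: 9200 × 0.517 = 4756
Group 2: 3000 × 0.983 = 2949
Group 3: 4900 × 0.959 = 4699
Group 4: 12000 × 0.962 = 11544
Group 5: 9200 × 0.955 + 7150 × 0.635 = 8786 + 4540 = 13326
Net migration: Group 1 − 250 → 4506; Group 2 − 300 → 2649; Group 3 − 110 → 4589; Group 4 + 170 → 11714; Group 5 + 280 → 13606
End of period: [4506, 2649, 4589, 11714, 13606]
Total after period 1: 4506 + 2649 + 4589 + 11714 + 13606 = 37064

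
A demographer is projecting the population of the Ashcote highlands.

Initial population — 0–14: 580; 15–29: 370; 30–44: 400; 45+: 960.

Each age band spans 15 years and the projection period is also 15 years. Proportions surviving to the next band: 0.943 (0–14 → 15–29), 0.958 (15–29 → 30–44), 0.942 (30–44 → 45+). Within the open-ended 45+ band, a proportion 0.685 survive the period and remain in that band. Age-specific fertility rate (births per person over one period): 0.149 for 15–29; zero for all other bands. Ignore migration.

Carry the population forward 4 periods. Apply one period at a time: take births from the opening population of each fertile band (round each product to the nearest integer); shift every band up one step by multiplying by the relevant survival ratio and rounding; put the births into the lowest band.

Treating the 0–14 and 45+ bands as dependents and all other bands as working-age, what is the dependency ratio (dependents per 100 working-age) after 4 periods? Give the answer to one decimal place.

Let group 1 be 0–14 through group 4 = 45+.
[period 1]
Births: 370 × 0.149 = 55
Group 2: 580 × 0.943 = 547
Group 3: 370 × 0.958 = 354
Group 4: 400 × 0.942 + 960 × 0.685 = 377 + 658 = 1035
End of period: [55, 547, 354, 1035]
[period 2]
Births: 547 × 0.149 = 82
Group 2: 55 × 0.943 = 52
Group 3: 547 × 0.958 = 524
Group 4: 354 × 0.942 + 1035 × 0.685 = 333 + 709 = 1042
End of period: [82, 52, 524, 1042]
[period 3]
Births: 52 × 0.149 = 8
Group 2: 82 × 0.943 = 77
Group 3: 52 × 0.958 = 50
Group 4: 524 × 0.942 + 1042 × 0.685 = 494 + 714 = 1208
End of period: [8, 77, 50, 1208]
[period 4]
Births: 77 × 0.149 = 11
Group 2: 8 × 0.943 = 8
Group 3: 77 × 0.958 = 74
Group 4: 50 × 0.942 + 1208 × 0.685 = 47 + 827 = 874
End of period: [11, 8, 74, 874]
Dependents (band 0–14 + band 45+) = 11 + 874 = 885; working-age = 82; ratio = 885/82 × 100 = 1079.3

1079.3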